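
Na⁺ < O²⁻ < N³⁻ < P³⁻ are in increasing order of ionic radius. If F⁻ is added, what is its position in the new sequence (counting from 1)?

2

Electron counts and nuclear charges: Na⁺ (Z=11, 10 e⁻), F⁻ (Z=9, 10 e⁻), O²⁻ (Z=8, 10 e⁻), N³⁻ (Z=7, 10 e⁻), P³⁻ (Z=15, 18 e⁻). Na⁺ < F⁻ (isoelectronic, higher Z=11 is smaller); F⁻ < O²⁻ (both 10 e⁻, Z=9>8); O²⁻ < N³⁻ (isoelectronic, higher Z=8 is smaller); N³⁻ < P³⁻ (same group, 1 shell fewer).
The complete sequence is Na⁺ < F⁻ < O²⁻ < N³⁻ < P³⁻. F⁻ sits at position 2.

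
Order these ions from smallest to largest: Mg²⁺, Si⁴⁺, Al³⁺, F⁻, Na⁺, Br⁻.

Si⁴⁺ < Al³⁺ < Mg²⁺ < Na⁺ < F⁻ < Br⁻

Electron counts and nuclear charges: Si⁴⁺ (Z=14, 10 e⁻), Al³⁺ (Z=13, 10 e⁻), Mg²⁺ (Z=12, 10 e⁻), Na⁺ (Z=11, 10 e⁻), F⁻ (Z=9, 10 e⁻), Br⁻ (Z=35, 36 e⁻). Si⁴⁺ < Al³⁺ (both 10 e⁻, Z=14>13); Al³⁺ < Mg²⁺ (both 10 e⁻, Z=13>12); Mg²⁺ < Na⁺ (isoelectronic, higher Z=12 is smaller); Na⁺ < F⁻ (both 10 e⁻, Z=11>9); F⁻ < Br⁻ (same group, 2 shells fewer).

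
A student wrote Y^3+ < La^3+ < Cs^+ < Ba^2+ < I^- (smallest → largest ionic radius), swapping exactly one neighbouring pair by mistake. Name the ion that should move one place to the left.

Scanning neighbour by neighbour, only Cs^+/Ba^2+ violates a trend: both have 54 electrons but Z(Ba)=56 > Z(Cs)=55, so Ba^2+ should be the smaller of the two. That makes Ba^2+ the one sitting a position late relative to where it belongs.

Ba^2+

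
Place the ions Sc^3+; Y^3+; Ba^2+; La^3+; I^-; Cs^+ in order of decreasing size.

I^- > Cs^+ > Ba^2+ > La^3+ > Y^3+ > Sc^3+

Sc^3+ has 18 e⁻ (Z=21), Y^3+ has 36 e⁻ (Z=39), La^3+ has 54 e⁻ (Z=57), Ba^2+ has 54 e⁻ (Z=56), Cs^+ has 54 e⁻ (Z=55), I^- has 54 e⁻ (Z=53). Sc^3+ < Y^3+ (same group, 1 shell fewer); Y^3+ < La^3+ (same group, period 5 vs 6); La^3+ < Ba^2+ (isoelectronic, higher Z=57 is smaller); Ba^2+ < Cs^+ (both 54 e⁻, Z=56>55); Cs^+ < I^- (both 54 e⁻, Z=55>53).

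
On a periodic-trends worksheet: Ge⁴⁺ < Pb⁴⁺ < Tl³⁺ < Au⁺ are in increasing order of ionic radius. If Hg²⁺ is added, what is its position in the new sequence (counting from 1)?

Tabulating Z and e⁻: Ge⁴⁺ (Z=32, 28 e⁻), Pb⁴⁺ (Z=82, 78 e⁻), Tl³⁺ (Z=81, 78 e⁻), Hg²⁺ (Z=80, 78 e⁻), Au⁺ (Z=79, 78 e⁻). Ge⁴⁺ < Pb⁴⁺ (same group, period 4 vs 6); Pb⁴⁺ < Tl³⁺ (both 78 e⁻, Z=82>81); Tl³⁺ < Hg²⁺ (both 78 e⁻, Z=81>80); Hg²⁺ < Au⁺ (both 78 e⁻, Z=80>79).
With Hg²⁺ included the full order is Ge⁴⁺ < Pb⁴⁺ < Tl³⁺ < Hg²⁺ < Au⁺, so it takes position 4.

4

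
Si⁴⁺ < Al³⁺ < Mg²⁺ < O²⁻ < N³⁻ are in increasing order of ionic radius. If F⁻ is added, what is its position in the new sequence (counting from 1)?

Each ion has 10 electrons. The ranking follows nuclear charge in reverse — greater Z gives a smaller radius. Si⁴⁺ (Z=14), Al³⁺ (Z=13), Mg²⁺ (Z=12), F⁻ (Z=9), O²⁻ (Z=8), N³⁻ (Z=7).
The complete sequence is Si⁴⁺ < Al³⁺ < Mg²⁺ < F⁻ < O²⁻ < N³⁻. F⁻ sits at position 4.

4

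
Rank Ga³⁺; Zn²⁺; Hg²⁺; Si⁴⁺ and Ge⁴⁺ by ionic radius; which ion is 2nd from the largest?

First list Z and electron count for each: Si⁴⁺ (Z=14, 10 e⁻), Ge⁴⁺ (Z=32, 28 e⁻), Ga³⁺ (Z=31, 28 e⁻), Zn²⁺ (Z=30, 28 e⁻), Hg²⁺ (Z=80, 78 e⁻). Si⁴⁺ < Ge⁴⁺ (same group, period 3 vs 4); Ge⁴⁺ < Ga³⁺ (both 28 e⁻, Z=32>31); Ga³⁺ < Zn²⁺ (both 28 e⁻, Z=31>30); Zn²⁺ < Hg²⁺ (same group, 2 shells fewer).
That gives Si⁴⁺ < Ge⁴⁺ < Ga³⁺ < Zn²⁺ < Hg²⁺. From the largest end, number 2 is Zn²⁺.

Zn²⁺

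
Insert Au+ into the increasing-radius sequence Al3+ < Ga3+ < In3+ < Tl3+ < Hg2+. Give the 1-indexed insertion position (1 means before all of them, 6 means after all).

First list Z and electron count for each: Al3+: 10 e⁻, Z=13, Ga3+: 28 e⁻, Z=31, In3+: 46 e⁻, Z=49, Tl3+: 78 e⁻, Z=81, Hg2+: 78 e⁻, Z=80, Au+: 78 e⁻, Z=79. Al3+ < Ga3+ (same group, period 3 vs 4); Ga3+ < In3+ (same group, period 4 vs 5); In3+ < Tl3+ (same group, period 5 vs 6); Tl3+ < Hg2+ (isoelectronic, higher Z=81 is smaller); Hg2+ < Au+ (both 78 e⁻, Z=80>79).
With Au+ included the full order is Al3+ < Ga3+ < In3+ < Tl3+ < Hg2+ < Au+, so it takes position 6.

6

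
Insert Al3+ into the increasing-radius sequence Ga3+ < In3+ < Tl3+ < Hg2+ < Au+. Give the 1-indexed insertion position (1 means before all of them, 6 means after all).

First list Z and electron count for each: Al3+ has 10 e⁻ (Z=13), Ga3+ has 28 e⁻ (Z=31), In3+ has 46 e⁻ (Z=49), Tl3+ has 78 e⁻ (Z=81), Hg2+ has 78 e⁻ (Z=80), Au+ has 78 e⁻ (Z=79). Al3+ < Ga3+ (same group, 1 shell fewer); Ga3+ < In3+ (same group, 1 shell fewer); In3+ < Tl3+ (same group, period 5 vs 6); Tl3+ < Hg2+ (both 78 e⁻, Z=81>80); Hg2+ < Au+ (isoelectronic, higher Z=80 is smaller).
Putting Al3+ in gives Al3+ < Ga3+ < In3+ < Tl3+ < Hg2+ < Au+; it lands at slot 1.

1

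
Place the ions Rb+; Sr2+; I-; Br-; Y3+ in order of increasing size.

Electron counts and nuclear charges: Y3+ (Z=39, 36 e⁻), Sr2+ (Z=38, 36 e⁻), Rb+ (Z=37, 36 e⁻), Br- (Z=35, 36 e⁻), I- (Z=53, 54 e⁻). Y3+ < Sr2+ (isoelectronic, higher Z=39 is smaller); Sr2+ < Rb+ (both 36 e⁻, Z=38>37); Rb+ < Br- (isoelectronic, higher Z=37 is smaller); Br- < I- (same group, period 4 vs 5).

Y3+ < Sr2+ < Rb+ < Br- < I-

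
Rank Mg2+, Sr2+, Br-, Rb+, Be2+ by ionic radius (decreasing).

Be2+ has 2 e⁻ (Z=4), Mg2+ has 10 e⁻ (Z=12), Sr2+ has 36 e⁻ (Z=38), Rb+ has 36 e⁻ (Z=37), Br- has 36 e⁻ (Z=35). Be2+ < Mg2+ (same group, 1 shell fewer); Mg2+ < Sr2+ (same group, 2 shells fewer); Sr2+ < Rb+ (both 36 e⁻, Z=38>37); Rb+ < Br- (both 36 e⁻, Z=37>35).

Br- > Rb+ > Sr2+ > Mg2+ > Be2+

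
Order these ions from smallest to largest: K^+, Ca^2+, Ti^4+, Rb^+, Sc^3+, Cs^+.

Ti^4+ < Sc^3+ < Ca^2+ < K^+ < Rb^+ < Cs^+

Tabulating Z and e⁻: Ti^4+: 18 e⁻, Z=22, Sc^3+: 18 e⁻, Z=21, Ca^2+: 18 e⁻, Z=20, K^+: 18 e⁻, Z=19, Rb^+: 36 e⁻, Z=37, Cs^+: 54 e⁻, Z=55. Ti^4+ < Sc^3+ (isoelectronic, higher Z=22 is smaller); Sc^3+ < Ca^2+ (isoelectronic, higher Z=21 is smaller); Ca^2+ < K^+ (both 18 e⁻, Z=20>19); K^+ < Rb^+ (same group, period 4 vs 5); Rb^+ < Cs^+ (same group, period 5 vs 6).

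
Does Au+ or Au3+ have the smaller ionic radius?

Au3+

For a single element, ionic radius drops as positive charge rises — Au3+ < Au+.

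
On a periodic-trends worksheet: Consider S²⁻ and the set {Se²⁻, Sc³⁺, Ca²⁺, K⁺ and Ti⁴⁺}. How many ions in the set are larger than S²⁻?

Electron counts and nuclear charges: Ti⁴⁺: 18 e⁻, Z=22, Sc³⁺: 18 e⁻, Z=21, Ca²⁺: 18 e⁻, Z=20, K⁺: 18 e⁻, Z=19, S²⁻: 18 e⁻, Z=16, Se²⁻: 36 e⁻, Z=34. Ti⁴⁺ < Sc³⁺ (isoelectronic, higher Z=22 is smaller); Sc³⁺ < Ca²⁺ (both 18 e⁻, Z=21>20); Ca²⁺ < K⁺ (isoelectronic, higher Z=20 is smaller); K⁺ < S²⁻ (isoelectronic, higher Z=19 is smaller); S²⁻ < Se²⁻ (same group, period 3 vs 4).
Ordering all of them (including S²⁻) by radius gives Ti⁴⁺ < Sc³⁺ < Ca²⁺ < K⁺ < S²⁻ < Se²⁻. That's 1.

1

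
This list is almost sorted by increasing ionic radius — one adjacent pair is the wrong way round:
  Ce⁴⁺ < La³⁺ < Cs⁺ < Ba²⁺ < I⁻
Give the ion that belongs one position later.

Cs⁺

The pair Cs⁺, Ba²⁺ is the wrong way round — they are isoelectronic (54 e⁻) and Ba has more protons than Cs (56 vs 55), making Ba²⁺ smaller. All other adjacent pairs agree with periodic trends, so Cs⁺ is the misplaced ion.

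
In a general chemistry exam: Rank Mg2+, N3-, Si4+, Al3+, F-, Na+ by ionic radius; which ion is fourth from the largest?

Mg2+

All of these have 10 electrons (isoelectronic). With the same electron cloud, the ion with the most protons pulls it in tightest. Nuclear charges: Si4+ (Z=14), Al3+ (Z=13), Mg2+ (Z=12), Na+ (Z=11), F- (Z=9), N3- (Z=7). Highest Z is smallest.
Full ascending order: Si4+ < Al3+ < Mg2+ < Na+ < F- < N3-. Counting from the largest, position 4 is Mg2+.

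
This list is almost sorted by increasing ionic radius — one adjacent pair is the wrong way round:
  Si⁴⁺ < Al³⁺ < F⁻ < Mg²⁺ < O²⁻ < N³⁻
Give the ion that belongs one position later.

F⁻

The pair F⁻, Mg²⁺ is the wrong way round — they are isoelectronic (10 e⁻) and Mg has more protons than F (12 vs 9), making Mg²⁺ smaller. All other adjacent pairs agree with periodic trends, so F⁻ is the misplaced ion.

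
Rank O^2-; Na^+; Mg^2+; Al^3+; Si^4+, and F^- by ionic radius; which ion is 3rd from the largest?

These species are isoelectronic with 10 electrons. The only difference is the number of protons: Si^4+ (Z=14), Al^3+ (Z=13), Mg^2+ (Z=12), Na^+ (Z=11), F^- (Z=9), O^2- (Z=8). The strongest nuclear pull (Si^4+) gives the smallest ion.
That gives Si^4+ < Al^3+ < Mg^2+ < Na^+ < F^- < O^2-. From the largest end, number 3 is Na^+.

Na^+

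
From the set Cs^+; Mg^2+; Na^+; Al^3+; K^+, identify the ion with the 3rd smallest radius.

Al^3+ (Z=13, 10 e⁻), Mg^2+ (Z=12, 10 e⁻), Na^+ (Z=11, 10 e⁻), K^+ (Z=19, 18 e⁻), Cs^+ (Z=55, 54 e⁻). Al^3+ < Mg^2+ (isoelectronic, higher Z=13 is smaller); Mg^2+ < Na^+ (isoelectronic, higher Z=12 is smaller); Na^+ < K^+ (same group, period 3 vs 4); K^+ < Cs^+ (same group, 2 shells fewer).
So the order is Al^3+ < Mg^2+ < Na^+ < K^+ < Cs^+; the 3rd-smallest ion is Na^+.

Na^+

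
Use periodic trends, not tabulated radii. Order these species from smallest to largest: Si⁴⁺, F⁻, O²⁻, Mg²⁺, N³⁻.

Si⁴⁺ < Mg²⁺ < F⁻ < O²⁻ < N³⁻

Each ion has 10 electrons. The ranking follows nuclear charge in reverse — greater Z gives a smaller radius. Si⁴⁺ (Z=14), Mg²⁺ (Z=12), F⁻ (Z=9), O²⁻ (Z=8), N³⁻ (Z=7).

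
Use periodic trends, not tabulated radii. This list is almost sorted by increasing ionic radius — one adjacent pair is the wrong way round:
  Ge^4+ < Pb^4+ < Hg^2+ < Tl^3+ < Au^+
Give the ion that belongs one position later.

The pair Hg^2+, Tl^3+ is the wrong way round — Tl^3+ and Hg^2+ share 78 electrons; the higher nuclear charge on Tl (Z=81) contracts it more, so Tl^3+ < Hg^2+. All other adjacent pairs agree with periodic trends, so Hg^2+ is the misplaced ion.

Hg^2+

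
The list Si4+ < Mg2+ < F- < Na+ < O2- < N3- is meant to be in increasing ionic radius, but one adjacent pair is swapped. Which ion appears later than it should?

Scanning neighbour by neighbour, only F-/Na+ violates a trend: both have 10 electrons but Z(Na)=11 > Z(F)=9, so Na+ should be the smaller of the two. That makes Na+ the one sitting a position late relative to where it belongs.

Na+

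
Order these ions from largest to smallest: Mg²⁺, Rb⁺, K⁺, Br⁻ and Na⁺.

Br⁻ > Rb⁺ > K⁺ > Na⁺ > Mg²⁺

First list Z and electron count for each: Mg²⁺ has 10 e⁻ (Z=12), Na⁺ has 10 e⁻ (Z=11), K⁺ has 18 e⁻ (Z=19), Rb⁺ has 36 e⁻ (Z=37), Br⁻ has 36 e⁻ (Z=35). Mg²⁺ < Na⁺ (both 10 e⁻, Z=12>11); Na⁺ < K⁺ (same group, period 3 vs 4); K⁺ < Rb⁺ (same group, period 4 vs 5); Rb⁺ < Br⁻ (both 36 e⁻, Z=37>35).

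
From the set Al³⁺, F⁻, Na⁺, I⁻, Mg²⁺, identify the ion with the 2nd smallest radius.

Tabulating Z and e⁻: Al³⁺: 10 e⁻, Z=13, Mg²⁺: 10 e⁻, Z=12, Na⁺: 10 e⁻, Z=11, F⁻: 10 e⁻, Z=9, I⁻: 54 e⁻, Z=53. Al³⁺ < Mg²⁺ (isoelectronic, higher Z=13 is smaller); Mg²⁺ < Na⁺ (isoelectronic, higher Z=12 is smaller); Na⁺ < F⁻ (isoelectronic, higher Z=11 is smaller); F⁻ < I⁻ (same group, period 2 vs 5).
Full ascending order: Al³⁺ < Mg²⁺ < Na⁺ < F⁻ < I⁻. Counting from the smallest, position 2 is Mg²⁺.

Mg²⁺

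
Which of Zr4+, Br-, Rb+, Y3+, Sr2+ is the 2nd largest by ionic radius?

Rb+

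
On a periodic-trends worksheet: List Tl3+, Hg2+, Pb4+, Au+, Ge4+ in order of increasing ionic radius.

Ge4+ < Pb4+ < Tl3+ < Hg2+ < Au+

First list Z and electron count for each: Ge4+ (Z=32, 28 e⁻), Pb4+ (Z=82, 78 e⁻), Tl3+ (Z=81, 78 e⁻), Hg2+ (Z=80, 78 e⁻), Au+ (Z=79, 78 e⁻). Ge4+ < Pb4+ (same group, 2 shells fewer); Pb4+ < Tl3+ (both 78 e⁻, Z=82>81); Tl3+ < Hg2+ (both 78 e⁻, Z=81>80); Hg2+ < Au+ (isoelectronic, higher Z=80 is smaller).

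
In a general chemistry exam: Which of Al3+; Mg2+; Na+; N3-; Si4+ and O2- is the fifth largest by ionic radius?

Isoelectronic series (10 e⁻ each). Size is set by nuclear charge: more protons means a smaller ion. Si4+ (Z=14), Al3+ (Z=13), Mg2+ (Z=12), Na+ (Z=11), O2- (Z=8), N3- (Z=7).
Full ascending order: Si4+ < Al3+ < Mg2+ < Na+ < O2- < N3-. Counting from the largest, position 5 is Al3+.

Al3+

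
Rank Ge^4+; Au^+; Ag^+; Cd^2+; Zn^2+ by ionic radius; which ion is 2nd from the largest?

Ge^4+ (Z=32, 28 e⁻), Zn^2+ (Z=30, 28 e⁻), Cd^2+ (Z=48, 46 e⁻), Ag^+ (Z=47, 46 e⁻), Au^+ (Z=79, 78 e⁻). Ge^4+ < Zn^2+ (both 28 e⁻, Z=32>30); Zn^2+ < Cd^2+ (same group, 1 shell fewer); Cd^2+ < Ag^+ (both 46 e⁻, Z=48>47); Ag^+ < Au^+ (same group, 1 shell fewer).
Full ascending order: Ge^4+ < Zn^2+ < Cd^2+ < Ag^+ < Au^+. Counting from the largest, position 2 is Ag^+.

Ag^+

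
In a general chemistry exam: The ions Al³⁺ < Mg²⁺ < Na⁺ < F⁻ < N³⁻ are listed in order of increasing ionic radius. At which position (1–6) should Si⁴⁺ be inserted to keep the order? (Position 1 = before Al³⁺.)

1

All of these have 10 electrons (isoelectronic). With the same electron cloud, the ion with the most protons pulls it in tightest. Nuclear charges: Si⁴⁺ (Z=14), Al³⁺ (Z=13), Mg²⁺ (Z=12), Na⁺ (Z=11), F⁻ (Z=9), N³⁻ (Z=7). Highest Z is smallest.
Merged order: Si⁴⁺ < Al³⁺ < Mg²⁺ < Na⁺ < F⁻ < N³⁻ — Si⁴⁺ is number 1.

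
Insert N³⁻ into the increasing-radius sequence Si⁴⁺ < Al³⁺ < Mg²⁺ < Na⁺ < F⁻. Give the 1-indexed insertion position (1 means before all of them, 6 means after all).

All of these have 10 electrons (isoelectronic). With the same electron cloud, the ion with the most protons pulls it in tightest. Nuclear charges: Si⁴⁺ (Z=14), Al³⁺ (Z=13), Mg²⁺ (Z=12), Na⁺ (Z=11), F⁻ (Z=9), N³⁻ (Z=7). Highest Z is smallest.
The complete sequence is Si⁴⁺ < Al³⁺ < Mg²⁺ < Na⁺ < F⁻ < N³⁻. N³⁻ sits at position 6.

6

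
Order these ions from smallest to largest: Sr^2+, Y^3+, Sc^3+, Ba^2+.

First list Z and electron count for each: Sc^3+ (Z=21, 18 e⁻), Y^3+ (Z=39, 36 e⁻), Sr^2+ (Z=38, 36 e⁻), Ba^2+ (Z=56, 54 e⁻). Sc^3+ < Y^3+ (same group, 1 shell fewer); Y^3+ < Sr^2+ (both 36 e⁻, Z=39>38); Sr^2+ < Ba^2+ (same group, period 5 vs 6).

Sc^3+ < Y^3+ < Sr^2+ < Ba^2+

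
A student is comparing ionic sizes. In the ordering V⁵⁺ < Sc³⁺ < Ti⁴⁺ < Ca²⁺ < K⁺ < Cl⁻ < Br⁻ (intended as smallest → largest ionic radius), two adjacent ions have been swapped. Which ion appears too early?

Sc³⁺

The pair Sc³⁺, Ti⁴⁺ is the wrong way round — they are isoelectronic (18 e⁻) and Ti has more protons than Sc (22 vs 21), making Ti⁴⁺ smaller. All other adjacent pairs agree with periodic trends, so Sc³⁺ is the misplaced ion.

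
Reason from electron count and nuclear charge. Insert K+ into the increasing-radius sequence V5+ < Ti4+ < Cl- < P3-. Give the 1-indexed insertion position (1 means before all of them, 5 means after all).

Isoelectronic series (18 e⁻ each). Size is set by nuclear charge: more protons means a smaller ion. V5+ (Z=23), Ti4+ (Z=22), K+ (Z=19), Cl- (Z=17), P3- (Z=15).
The complete sequence is V5+ < Ti4+ < K+ < Cl- < P3-. K+ sits at position 3.

3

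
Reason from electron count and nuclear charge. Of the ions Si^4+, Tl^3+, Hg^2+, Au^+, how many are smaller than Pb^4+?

Work out protons and electrons: Si^4+ has 10 e⁻ (Z=14), Pb^4+ has 78 e⁻ (Z=82), Tl^3+ has 78 e⁻ (Z=81), Hg^2+ has 78 e⁻ (Z=80), Au^+ has 78 e⁻ (Z=79). Si^4+ < Pb^4+ (same group, 3 shells fewer); Pb^4+ < Tl^3+ (isoelectronic, higher Z=82 is smaller); Tl^3+ < Hg^2+ (isoelectronic, higher Z=81 is smaller); Hg^2+ < Au^+ (isoelectronic, higher Z=80 is smaller).
Overall: Si^4+ < Pb^4+ < Tl^3+ < Hg^2+ < Au^+. Pb^4+ has 1 below it and 3 above. That's 1.

1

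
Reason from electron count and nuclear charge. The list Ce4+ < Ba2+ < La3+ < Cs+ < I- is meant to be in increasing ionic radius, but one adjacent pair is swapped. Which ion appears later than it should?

La3+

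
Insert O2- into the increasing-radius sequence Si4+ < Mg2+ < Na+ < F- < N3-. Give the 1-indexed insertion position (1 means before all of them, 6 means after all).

These species are isoelectronic with 10 electrons. The only difference is the number of protons: Si4+ (Z=14), Mg2+ (Z=12), Na+ (Z=11), F- (Z=9), O2- (Z=8), N3- (Z=7). The strongest nuclear pull (Si4+) gives the smallest ion.
With O2- included the full order is Si4+ < Mg2+ < Na+ < F- < O2- < N3-, so it takes position 5.

5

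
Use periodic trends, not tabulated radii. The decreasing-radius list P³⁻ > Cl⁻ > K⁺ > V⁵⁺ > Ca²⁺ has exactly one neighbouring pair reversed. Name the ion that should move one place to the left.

Ca²⁺

Compare adjacent ions: they are isoelectronic (18 e⁻) and V has more protons than Ca (23 vs 20), making V⁵⁺ smaller — yet in this decreasing list V⁵⁺ sits before Ca²⁺. Nothing else is reversed, so Ca²⁺ should move one place to the left.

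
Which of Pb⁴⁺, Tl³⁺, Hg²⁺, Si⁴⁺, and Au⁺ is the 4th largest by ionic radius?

Pb⁴⁺

Electron counts and nuclear charges: Si⁴⁺: 10 e⁻, Z=14, Pb⁴⁺: 78 e⁻, Z=82, Tl³⁺: 78 e⁻, Z=81, Hg²⁺: 78 e⁻, Z=80, Au⁺: 78 e⁻, Z=79. Si⁴⁺ < Pb⁴⁺ (same group, period 3 vs 6); Pb⁴⁺ < Tl³⁺ (both 78 e⁻, Z=82>81); Tl³⁺ < Hg²⁺ (both 78 e⁻, Z=81>80); Hg²⁺ < Au⁺ (both 78 e⁻, Z=80>79).
That gives Si⁴⁺ < Pb⁴⁺ < Tl³⁺ < Hg²⁺ < Au⁺. From the largest end, number 4 is Pb⁴⁺.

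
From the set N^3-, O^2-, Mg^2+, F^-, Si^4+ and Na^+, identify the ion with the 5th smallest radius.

O^2-

Isoelectronic series (10 e⁻ each). Size is set by nuclear charge: more protons means a smaller ion. Si^4+ (Z=14), Mg^2+ (Z=12), Na^+ (Z=11), F^- (Z=9), O^2- (Z=8), N^3- (Z=7).
That gives Si^4+ < Mg^2+ < Na^+ < F^- < O^2- < N^3-. From the smallest end, number 5 is O^2-.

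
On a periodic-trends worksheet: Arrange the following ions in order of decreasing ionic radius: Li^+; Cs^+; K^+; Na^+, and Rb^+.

These ions sit in one column with identical charge. Each step down the periodic table adds a principal shell, increasing the radius.

Cs^+ > Rb^+ > K^+ > Na^+ > Li^+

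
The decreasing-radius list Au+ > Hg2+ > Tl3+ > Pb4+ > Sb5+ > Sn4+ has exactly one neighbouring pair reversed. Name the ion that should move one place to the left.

Sn4+

Scanning neighbour by neighbour, only Sb5+/Sn4+ violates a trend: both have 46 electrons but Z(Sb)=51 > Z(Sn)=50, so Sb5+ should be the smaller of the two. That makes Sn4+ the one sitting a position late relative to where it belongs.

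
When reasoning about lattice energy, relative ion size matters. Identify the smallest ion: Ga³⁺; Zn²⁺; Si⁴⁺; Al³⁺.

Electron counts and nuclear charges: Si⁴⁺ has 10 e⁻ (Z=14), Al³⁺ has 10 e⁻ (Z=13), Ga³⁺ has 28 e⁻ (Z=31), Zn²⁺ has 28 e⁻ (Z=30). Si⁴⁺ < Al³⁺ (isoelectronic, higher Z=14 is smaller); Al³⁺ < Ga³⁺ (same group, period 3 vs 4); Ga³⁺ < Zn²⁺ (isoelectronic, higher Z=31 is smaller).

Si⁴⁺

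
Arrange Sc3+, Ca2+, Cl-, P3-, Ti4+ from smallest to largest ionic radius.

Ti4+ < Sc3+ < Ca2+ < Cl- < P3-

All of these have 18 electrons (isoelectronic). With the same electron cloud, the ion with the most protons pulls it in tightest. Nuclear charges: Ti4+ (Z=22), Sc3+ (Z=21), Ca2+ (Z=20), Cl- (Z=17), P3- (Z=15). Highest Z is smallest.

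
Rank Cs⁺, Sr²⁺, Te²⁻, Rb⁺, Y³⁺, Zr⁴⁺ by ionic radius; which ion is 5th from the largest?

Work out protons and electrons: Zr⁴⁺ has 36 e⁻ (Z=40), Y³⁺ has 36 e⁻ (Z=39), Sr²⁺ has 36 e⁻ (Z=38), Rb⁺ has 36 e⁻ (Z=37), Cs⁺ has 54 e⁻ (Z=55), Te²⁻ has 54 e⁻ (Z=52). Zr⁴⁺ < Y³⁺ (isoelectronic, higher Z=40 is smaller); Y³⁺ < Sr²⁺ (both 36 e⁻, Z=39>38); Sr²⁺ < Rb⁺ (isoelectronic, higher Z=38 is smaller); Rb⁺ < Cs⁺ (same group, period 5 vs 6); Cs⁺ < Te²⁻ (isoelectronic, higher Z=55 is smaller).
Ordering: Zr⁴⁺ < Y³⁺ < Sr²⁺ < Rb⁺ < Cs⁺ < Te²⁻. The 5th largest is Y³⁺.

Y³⁺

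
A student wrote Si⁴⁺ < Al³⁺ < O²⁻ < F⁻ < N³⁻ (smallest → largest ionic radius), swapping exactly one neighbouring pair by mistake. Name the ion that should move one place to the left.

F⁻

Scanning neighbour by neighbour, only O²⁻/F⁻ violates a trend: they are isoelectronic (10 e⁻) and F has more protons than O (9 vs 8), making F⁻ smaller. That makes F⁻ the one sitting a position late relative to where it belongs.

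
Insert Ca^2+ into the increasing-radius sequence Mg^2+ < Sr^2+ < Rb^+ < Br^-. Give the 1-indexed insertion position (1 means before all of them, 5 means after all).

Work out protons and electrons: Mg^2+ (Z=12, 10 e⁻), Ca^2+ (Z=20, 18 e⁻), Sr^2+ (Z=38, 36 e⁻), Rb^+ (Z=37, 36 e⁻), Br^- (Z=35, 36 e⁻). Mg^2+ < Ca^2+ (same group, period 3 vs 4); Ca^2+ < Sr^2+ (same group, 1 shell fewer); Sr^2+ < Rb^+ (both 36 e⁻, Z=38>37); Rb^+ < Br^- (both 36 e⁻, Z=37>35).
The complete sequence is Mg^2+ < Ca^2+ < Sr^2+ < Rb^+ < Br^-. Ca^2+ sits at position 2.

2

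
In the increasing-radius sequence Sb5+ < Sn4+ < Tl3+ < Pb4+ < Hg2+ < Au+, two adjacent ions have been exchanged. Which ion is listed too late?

Check each adjacent pair. Tl3+ and Pb4+ are reversed: both have 78 electrons but Z(Pb)=82 > Z(Tl)=81, so Pb4+ should be the smaller of the two. No other neighbouring pair contradicts the periodic trends, so Pb4+ is the ion listed too late.

Pb4+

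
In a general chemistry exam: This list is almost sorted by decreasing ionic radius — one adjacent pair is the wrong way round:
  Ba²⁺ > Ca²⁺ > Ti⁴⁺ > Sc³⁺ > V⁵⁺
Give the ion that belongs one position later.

Scanning neighbour by neighbour, only Ti⁴⁺/Sc³⁺ violates a trend: they are isoelectronic (18 e⁻) and Ti has more protons than Sc (22 vs 21), making Ti⁴⁺ smaller. That makes Ti⁴⁺ the one sitting a position early relative to where it belongs.

Ti⁴⁺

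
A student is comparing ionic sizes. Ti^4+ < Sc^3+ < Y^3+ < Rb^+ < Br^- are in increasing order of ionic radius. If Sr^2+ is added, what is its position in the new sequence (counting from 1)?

4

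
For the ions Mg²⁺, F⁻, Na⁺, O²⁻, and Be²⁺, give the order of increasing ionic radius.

First list Z and electron count for each: Be²⁺: 2 e⁻, Z=4, Mg²⁺: 10 e⁻, Z=12, Na⁺: 10 e⁻, Z=11, F⁻: 10 e⁻, Z=9, O²⁻: 10 e⁻, Z=8. Be²⁺ < Mg²⁺ (same group, 1 shell fewer); Mg²⁺ < Na⁺ (isoelectronic, higher Z=12 is smaller); Na⁺ < F⁻ (isoelectronic, higher Z=11 is smaller); F⁻ < O²⁻ (both 10 e⁻, Z=9>8).

Be²⁺ < Mg²⁺ < Na⁺ < F⁻ < O²⁻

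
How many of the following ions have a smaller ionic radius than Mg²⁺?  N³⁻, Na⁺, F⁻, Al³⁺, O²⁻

1

Each ion has 10 electrons. The ranking follows nuclear charge in reverse — greater Z gives a smaller radius. Al³⁺ (Z=13), Mg²⁺ (Z=12), Na⁺ (Z=11), F⁻ (Z=9), O²⁻ (Z=8), N³⁻ (Z=7).
Relative to Mg²⁺, the ions that are smaller are Al³⁺. That's 1.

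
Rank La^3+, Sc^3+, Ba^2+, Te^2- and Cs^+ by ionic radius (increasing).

Sc^3+ < La^3+ < Ba^2+ < Cs^+ < Te^2-

Tabulating Z and e⁻: Sc^3+ (Z=21, 18 e⁻), La^3+ (Z=57, 54 e⁻), Ba^2+ (Z=56, 54 e⁻), Cs^+ (Z=55, 54 e⁻), Te^2- (Z=52, 54 e⁻). Sc^3+ < La^3+ (same group, 2 shells fewer); La^3+ < Ba^2+ (isoelectronic, higher Z=57 is smaller); Ba^2+ < Cs^+ (both 54 e⁻, Z=56>55); Cs^+ < Te^2- (isoelectronic, higher Z=55 is smaller).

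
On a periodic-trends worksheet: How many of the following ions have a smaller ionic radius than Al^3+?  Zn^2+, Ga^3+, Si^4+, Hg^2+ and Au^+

Si^4+ has 10 e⁻ (Z=14), Al^3+ has 10 e⁻ (Z=13), Ga^3+ has 28 e⁻ (Z=31), Zn^2+ has 28 e⁻ (Z=30), Hg^2+ has 78 e⁻ (Z=80), Au^+ has 78 e⁻ (Z=79). Si^4+ < Al^3+ (isoelectronic, higher Z=14 is smaller); Al^3+ < Ga^3+ (same group, 1 shell fewer); Ga^3+ < Zn^2+ (isoelectronic, higher Z=31 is smaller); Zn^2+ < Hg^2+ (same group, 2 shells fewer); Hg^2+ < Au^+ (both 78 e⁻, Z=80>79).
Placing each against Al^3+: smaller — Si^4+; larger — Ga^3+, Zn^2+, Hg^2+, Au^+. Count: 1.

1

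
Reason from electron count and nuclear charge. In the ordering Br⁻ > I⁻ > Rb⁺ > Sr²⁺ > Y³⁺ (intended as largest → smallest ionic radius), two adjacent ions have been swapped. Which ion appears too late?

I⁻

Check each adjacent pair. Br⁻ and I⁻ are reversed: both in group 17 with the same charge; Br⁻ (period 4) has the smaller radius. No other neighbouring pair contradicts the periodic trends, so I⁻ is the ion listed too late.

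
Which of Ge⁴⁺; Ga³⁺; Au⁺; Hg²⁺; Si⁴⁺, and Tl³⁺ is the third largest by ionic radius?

Tl³⁺

Tabulating Z and e⁻: Si⁴⁺: 10 e⁻, Z=14, Ge⁴⁺: 28 e⁻, Z=32, Ga³⁺: 28 e⁻, Z=31, Tl³⁺: 78 e⁻, Z=81, Hg²⁺: 78 e⁻, Z=80, Au⁺: 78 e⁻, Z=79. Si⁴⁺ < Ge⁴⁺ (same group, 1 shell fewer); Ge⁴⁺ < Ga³⁺ (both 28 e⁻, Z=32>31); Ga³⁺ < Tl³⁺ (same group, period 4 vs 6); Tl³⁺ < Hg²⁺ (isoelectronic, higher Z=81 is smaller); Hg²⁺ < Au⁺ (both 78 e⁻, Z=80>79).
Full ascending order: Si⁴⁺ < Ge⁴⁺ < Ga³⁺ < Tl³⁺ < Hg²⁺ < Au⁺. Counting from the largest, position 3 is Tl³⁺.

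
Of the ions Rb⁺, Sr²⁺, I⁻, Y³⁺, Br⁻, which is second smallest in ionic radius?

First list Z and electron count for each: Y³⁺: 36 e⁻, Z=39, Sr²⁺: 36 e⁻, Z=38, Rb⁺: 36 e⁻, Z=37, Br⁻: 36 e⁻, Z=35, I⁻: 54 e⁻, Z=53. Y³⁺ < Sr²⁺ (isoelectronic, higher Z=39 is smaller); Sr²⁺ < Rb⁺ (isoelectronic, higher Z=38 is smaller); Rb⁺ < Br⁻ (both 36 e⁻, Z=37>35); Br⁻ < I⁻ (same group, period 4 vs 5).
So the order is Y³⁺ < Sr²⁺ < Rb⁺ < Br⁻ < I⁻; the 2nd-smallest ion is Sr²⁺.

Sr²⁺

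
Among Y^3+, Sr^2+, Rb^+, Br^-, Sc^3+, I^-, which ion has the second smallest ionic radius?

Y^3+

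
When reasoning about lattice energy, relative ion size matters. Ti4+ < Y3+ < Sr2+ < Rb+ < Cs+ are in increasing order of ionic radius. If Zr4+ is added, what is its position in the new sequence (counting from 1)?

Work out protons and electrons: Ti4+ has 18 e⁻ (Z=22), Zr4+ has 36 e⁻ (Z=40), Y3+ has 36 e⁻ (Z=39), Sr2+ has 36 e⁻ (Z=38), Rb+ has 36 e⁻ (Z=37), Cs+ has 54 e⁻ (Z=55). Ti4+ < Zr4+ (same group, period 4 vs 5); Zr4+ < Y3+ (both 36 e⁻, Z=40>39); Y3+ < Sr2+ (both 36 e⁻, Z=39>38); Sr2+ < Rb+ (isoelectronic, higher Z=38 is smaller); Rb+ < Cs+ (same group, period 5 vs 6).
With Zr4+ included the full order is Ti4+ < Zr4+ < Y3+ < Sr2+ < Rb+ < Cs+, so it takes position 2.

2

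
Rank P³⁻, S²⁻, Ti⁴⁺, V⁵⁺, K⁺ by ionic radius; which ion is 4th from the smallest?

S²⁻

Isoelectronic series (18 e⁻ each). Size is set by nuclear charge: more protons means a smaller ion. V⁵⁺ (Z=23), Ti⁴⁺ (Z=22), K⁺ (Z=19), S²⁻ (Z=16), P³⁻ (Z=15).
Full ascending order: V⁵⁺ < Ti⁴⁺ < K⁺ < S²⁻ < P³⁻. Counting from the smallest, position 4 is S²⁻.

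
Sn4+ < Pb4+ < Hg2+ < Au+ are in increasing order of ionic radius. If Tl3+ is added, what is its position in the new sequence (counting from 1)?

3

First list Z and electron count for each: Sn4+ (Z=50, 46 e⁻), Pb4+ (Z=82, 78 e⁻), Tl3+ (Z=81, 78 e⁻), Hg2+ (Z=80, 78 e⁻), Au+ (Z=79, 78 e⁻). Sn4+ < Pb4+ (same group, 1 shell fewer); Pb4+ < Tl3+ (both 78 e⁻, Z=82>81); Tl3+ < Hg2+ (isoelectronic, higher Z=81 is smaller); Hg2+ < Au+ (isoelectronic, higher Z=80 is smaller).
Putting Tl3+ in gives Sn4+ < Pb4+ < Tl3+ < Hg2+ < Au+; it lands at slot 3.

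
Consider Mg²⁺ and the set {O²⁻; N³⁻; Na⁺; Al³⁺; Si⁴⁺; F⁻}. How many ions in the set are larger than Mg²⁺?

Isoelectronic series (10 e⁻ each). Size is set by nuclear charge: more protons means a smaller ion. Si⁴⁺ (Z=14), Al³⁺ (Z=13), Mg²⁺ (Z=12), Na⁺ (Z=11), F⁻ (Z=9), O²⁻ (Z=8), N³⁻ (Z=7).
Overall: Si⁴⁺ < Al³⁺ < Mg²⁺ < Na⁺ < F⁻ < O²⁻ < N³⁻. Mg²⁺ has 2 below it and 4 above. Count: 4.

4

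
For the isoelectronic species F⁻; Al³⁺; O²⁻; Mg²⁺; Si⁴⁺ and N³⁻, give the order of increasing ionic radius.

Si⁴⁺ < Al³⁺ < Mg²⁺ < F⁻ < O²⁻ < N³⁻

These species are isoelectronic with 10 electrons. The only difference is the number of protons: Si⁴⁺ (Z=14), Al³⁺ (Z=13), Mg²⁺ (Z=12), F⁻ (Z=9), O²⁻ (Z=8), N³⁻ (Z=7). The strongest nuclear pull (Si⁴⁺) gives the smallest ion.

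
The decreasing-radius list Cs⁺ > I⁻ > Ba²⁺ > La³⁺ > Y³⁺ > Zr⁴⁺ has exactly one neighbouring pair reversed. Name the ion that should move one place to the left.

I⁻

The pair Cs⁺, I⁻ is the wrong way round — Cs⁺ and I⁻ share 54 electrons; the higher nuclear charge on Cs (Z=55) contracts it more, so Cs⁺ < I⁻. All other adjacent pairs agree with periodic trends, so I⁻ is the misplaced ion.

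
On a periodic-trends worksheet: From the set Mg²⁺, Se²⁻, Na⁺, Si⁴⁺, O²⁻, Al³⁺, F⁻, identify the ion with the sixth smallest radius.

First list Z and electron count for each: Si⁴⁺ has 10 e⁻ (Z=14), Al³⁺ has 10 e⁻ (Z=13), Mg²⁺ has 10 e⁻ (Z=12), Na⁺ has 10 e⁻ (Z=11), F⁻ has 10 e⁻ (Z=9), O²⁻ has 10 e⁻ (Z=8), Se²⁻ has 36 e⁻ (Z=34). Si⁴⁺ < Al³⁺ (isoelectronic, higher Z=14 is smaller); Al³⁺ < Mg²⁺ (both 10 e⁻, Z=13>12); Mg²⁺ < Na⁺ (isoelectronic, higher Z=12 is smaller); Na⁺ < F⁻ (isoelectronic, higher Z=11 is smaller); F⁻ < O²⁻ (both 10 e⁻, Z=9>8); O²⁻ < Se²⁻ (same group, period 2 vs 4).
Full ascending order: Si⁴⁺ < Al³⁺ < Mg²⁺ < Na⁺ < F⁻ < O²⁻ < Se²⁻. Counting from the smallest, position 6 is O²⁻.

O²⁻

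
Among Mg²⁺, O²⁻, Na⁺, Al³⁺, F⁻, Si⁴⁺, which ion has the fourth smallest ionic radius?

Isoelectronic series (10 e⁻ each). Size is set by nuclear charge: more protons means a smaller ion. Si⁴⁺ (Z=14), Al³⁺ (Z=13), Mg²⁺ (Z=12), Na⁺ (Z=11), F⁻ (Z=9), O²⁻ (Z=8).
So the order is Si⁴⁺ < Al³⁺ < Mg²⁺ < Na⁺ < F⁻ < O²⁻; the 4th-smallest ion is Na⁺.

Na⁺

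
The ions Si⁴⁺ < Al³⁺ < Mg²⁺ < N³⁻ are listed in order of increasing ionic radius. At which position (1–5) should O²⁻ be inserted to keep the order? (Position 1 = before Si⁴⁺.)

4

These species are isoelectronic with 10 electrons. The only difference is the number of protons: Si⁴⁺ (Z=14), Al³⁺ (Z=13), Mg²⁺ (Z=12), O²⁻ (Z=8), N³⁻ (Z=7). The strongest nuclear pull (Si⁴⁺) gives the smallest ion.
With O²⁻ included the full order is Si⁴⁺ < Al³⁺ < Mg²⁺ < O²⁻ < N³⁻, so it takes position 4.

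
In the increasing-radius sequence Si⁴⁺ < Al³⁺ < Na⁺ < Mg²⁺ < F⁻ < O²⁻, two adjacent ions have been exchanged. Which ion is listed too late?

Mg²⁺

Compare adjacent ions: they are isoelectronic (10 e⁻) and Mg has more protons than Na (12 vs 11), making Mg²⁺ smaller — yet in this increasing list Na⁺ sits before Mg²⁺. Nothing else is reversed, so Mg²⁺ should move one place to the left.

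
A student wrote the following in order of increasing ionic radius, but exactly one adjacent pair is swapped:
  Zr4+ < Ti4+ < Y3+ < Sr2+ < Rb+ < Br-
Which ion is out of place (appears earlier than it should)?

Zr4+

Scanning neighbour by neighbour, only Zr4+/Ti4+ violates a trend: same group and charge — period 4 sits above period 5, so Ti4+ is smaller. That makes Zr4+ the one sitting a position early relative to where it belongs.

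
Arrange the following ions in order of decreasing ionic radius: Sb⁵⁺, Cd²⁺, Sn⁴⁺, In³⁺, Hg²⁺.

Sb⁵⁺ has 46 e⁻ (Z=51), Sn⁴⁺ has 46 e⁻ (Z=50), In³⁺ has 46 e⁻ (Z=49), Cd²⁺ has 46 e⁻ (Z=48), Hg²⁺ has 78 e⁻ (Z=80). Sb⁵⁺ < Sn⁴⁺ (both 46 e⁻, Z=51>50); Sn⁴⁺ < In³⁺ (isoelectronic, higher Z=50 is smaller); In³⁺ < Cd²⁺ (both 46 e⁻, Z=49>48); Cd²⁺ < Hg²⁺ (same group, 1 shell fewer).

Hg²⁺ > Cd²⁺ > In³⁺ > Sn⁴⁺ > Sb⁵⁺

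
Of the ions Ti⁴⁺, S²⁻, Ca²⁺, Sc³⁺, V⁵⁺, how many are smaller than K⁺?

4

Isoelectronic series (18 e⁻ each). Size is set by nuclear charge: more protons means a smaller ion. V⁵⁺ (Z=23), Ti⁴⁺ (Z=22), Sc³⁺ (Z=21), Ca²⁺ (Z=20), K⁺ (Z=19), S²⁻ (Z=16).
Relative to K⁺, the ions that are smaller are V⁵⁺, Ti⁴⁺, Sc³⁺, Ca²⁺. Count: 4.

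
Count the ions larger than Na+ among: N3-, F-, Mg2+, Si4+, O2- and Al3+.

Each ion has 10 electrons. The ranking follows nuclear charge in reverse — greater Z gives a smaller radius. Si4+ (Z=14), Al3+ (Z=13), Mg2+ (Z=12), Na+ (Z=11), F- (Z=9), O2- (Z=8), N3- (Z=7).
Overall: Si4+ < Al3+ < Mg2+ < Na+ < F- < O2- < N3-. Na+ has 3 below it and 3 above. So 3 are larger.

3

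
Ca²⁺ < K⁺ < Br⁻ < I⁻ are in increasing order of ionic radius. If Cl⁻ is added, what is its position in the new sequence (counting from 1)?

Tabulating Z and e⁻: Ca²⁺: 18 e⁻, Z=20, K⁺: 18 e⁻, Z=19, Cl⁻: 18 e⁻, Z=17, Br⁻: 36 e⁻, Z=35, I⁻: 54 e⁻, Z=53. Ca²⁺ < K⁺ (both 18 e⁻, Z=20>19); K⁺ < Cl⁻ (both 18 e⁻, Z=19>17); Cl⁻ < Br⁻ (same group, period 3 vs 4); Br⁻ < I⁻ (same group, 1 shell fewer).
With Cl⁻ included the full order is Ca²⁺ < K⁺ < Cl⁻ < Br⁻ < I⁻, so it takes position 3.

3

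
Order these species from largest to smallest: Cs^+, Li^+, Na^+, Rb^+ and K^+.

Cs^+ > Rb^+ > K^+ > Na^+ > Li^+

These ions sit in one column with identical charge. Each step down the periodic table adds a principal shell, increasing the radius.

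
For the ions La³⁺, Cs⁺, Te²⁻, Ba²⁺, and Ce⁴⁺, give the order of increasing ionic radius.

Ce⁴⁺ < La³⁺ < Ba²⁺ < Cs⁺ < Te²⁻

These species are isoelectronic with 54 electrons. The only difference is the number of protons: Ce⁴⁺ (Z=58), La³⁺ (Z=57), Ba²⁺ (Z=56), Cs⁺ (Z=55), Te²⁻ (Z=52). The strongest nuclear pull (Ce⁴⁺) gives the smallest ion.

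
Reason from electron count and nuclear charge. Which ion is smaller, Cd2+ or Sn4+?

Isoelectronic series (46 e⁻ each). Size is set by nuclear charge: more protons means a smaller ion. Sn4+ (Z=50), Cd2+ (Z=48).

Sn4+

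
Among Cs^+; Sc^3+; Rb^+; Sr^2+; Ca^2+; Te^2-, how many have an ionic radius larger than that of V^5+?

6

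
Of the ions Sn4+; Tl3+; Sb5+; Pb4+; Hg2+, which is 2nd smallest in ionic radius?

Work out protons and electrons: Sb5+ has 46 e⁻ (Z=51), Sn4+ has 46 e⁻ (Z=50), Pb4+ has 78 e⁻ (Z=82), Tl3+ has 78 e⁻ (Z=81), Hg2+ has 78 e⁻ (Z=80). Sb5+ < Sn4+ (both 46 e⁻, Z=51>50); Sn4+ < Pb4+ (same group, period 5 vs 6); Pb4+ < Tl3+ (isoelectronic, higher Z=82 is smaller); Tl3+ < Hg2+ (isoelectronic, higher Z=81 is smaller).
Full ascending order: Sb5+ < Sn4+ < Pb4+ < Tl3+ < Hg2+. Counting from the smallest, position 2 is Sn4+.

Sn4+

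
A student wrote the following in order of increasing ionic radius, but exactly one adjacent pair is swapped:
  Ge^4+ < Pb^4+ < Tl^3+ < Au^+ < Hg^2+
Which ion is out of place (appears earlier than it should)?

Scanning neighbour by neighbour, only Au^+/Hg^2+ violates a trend: Hg^2+ and Au^+ share 78 electrons; the higher nuclear charge on Hg (Z=80) contracts it more, so Hg^2+ < Au^+. That makes Au^+ the one sitting a position early relative to where it belongs.

Au^+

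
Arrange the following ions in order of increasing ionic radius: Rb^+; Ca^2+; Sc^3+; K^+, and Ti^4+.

Ti^4+ < Sc^3+ < Ca^2+ < K^+ < Rb^+

Work out protons and electrons: Ti^4+ (Z=22, 18 e⁻), Sc^3+ (Z=21, 18 e⁻), Ca^2+ (Z=20, 18 e⁻), K^+ (Z=19, 18 e⁻), Rb^+ (Z=37, 36 e⁻). Ti^4+ < Sc^3+ (both 18 e⁻, Z=22>21); Sc^3+ < Ca^2+ (both 18 e⁻, Z=21>20); Ca^2+ < K^+ (isoelectronic, higher Z=20 is smaller); K^+ < Rb^+ (same group, 1 shell fewer).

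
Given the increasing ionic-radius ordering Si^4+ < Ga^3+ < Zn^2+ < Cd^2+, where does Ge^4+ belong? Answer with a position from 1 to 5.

Work out protons and electrons: Si^4+: 10 e⁻, Z=14, Ge^4+: 28 e⁻, Z=32, Ga^3+: 28 e⁻, Z=31, Zn^2+: 28 e⁻, Z=30, Cd^2+: 46 e⁻, Z=48. Si^4+ < Ge^4+ (same group, period 3 vs 4); Ge^4+ < Ga^3+ (isoelectronic, higher Z=32 is smaller); Ga^3+ < Zn^2+ (isoelectronic, higher Z=31 is smaller); Zn^2+ < Cd^2+ (same group, 1 shell fewer).
Putting Ge^4+ in gives Si^4+ < Ge^4+ < Ga^3+ < Zn^2+ < Cd^2+; it lands at slot 2.

2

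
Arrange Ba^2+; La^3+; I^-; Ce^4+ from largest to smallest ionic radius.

I^- > Ba^2+ > La^3+ > Ce^4+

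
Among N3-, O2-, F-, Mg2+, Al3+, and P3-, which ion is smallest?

Al3+

Tabulating Z and e⁻: Al3+ (Z=13, 10 e⁻), Mg2+ (Z=12, 10 e⁻), F- (Z=9, 10 e⁻), O2- (Z=8, 10 e⁻), N3- (Z=7, 10 e⁻), P3- (Z=15, 18 e⁻). Al3+ < Mg2+ (isoelectronic, higher Z=13 is smaller); Mg2+ < F- (isoelectronic, higher Z=12 is smaller); F- < O2- (both 10 e⁻, Z=9>8); O2- < N3- (both 10 e⁻, Z=8>7); N3- < P3- (same group, 1 shell fewer).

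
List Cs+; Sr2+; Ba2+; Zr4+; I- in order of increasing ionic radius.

Zr4+ < Sr2+ < Ba2+ < Cs+ < I-

Zr4+ (Z=40, 36 e⁻), Sr2+ (Z=38, 36 e⁻), Ba2+ (Z=56, 54 e⁻), Cs+ (Z=55, 54 e⁻), I- (Z=53, 54 e⁻). Zr4+ < Sr2+ (isoelectronic, higher Z=40 is smaller); Sr2+ < Ba2+ (same group, 1 shell fewer); Ba2+ < Cs+ (both 54 e⁻, Z=56>55); Cs+ < I- (isoelectronic, higher Z=55 is smaller).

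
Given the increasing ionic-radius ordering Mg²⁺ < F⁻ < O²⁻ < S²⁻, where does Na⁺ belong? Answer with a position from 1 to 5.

2

Mg²⁺: 10 e⁻, Z=12, Na⁺: 10 e⁻, Z=11, F⁻: 10 e⁻, Z=9, O²⁻: 10 e⁻, Z=8, S²⁻: 18 e⁻, Z=16. Mg²⁺ < Na⁺ (isoelectronic, higher Z=12 is smaller); Na⁺ < F⁻ (isoelectronic, higher Z=11 is smaller); F⁻ < O²⁻ (both 10 e⁻, Z=9>8); O²⁻ < S²⁻ (same group, 1 shell fewer).
With Na⁺ included the full order is Mg²⁺ < Na⁺ < F⁻ < O²⁻ < S²⁻, so it takes position 2.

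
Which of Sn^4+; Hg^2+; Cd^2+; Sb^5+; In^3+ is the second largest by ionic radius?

Cd^2+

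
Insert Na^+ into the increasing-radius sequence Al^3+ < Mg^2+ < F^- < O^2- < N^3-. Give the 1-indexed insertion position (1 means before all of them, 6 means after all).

3

These species are isoelectronic with 10 electrons. The only difference is the number of protons: Al^3+ (Z=13), Mg^2+ (Z=12), Na^+ (Z=11), F^- (Z=9), O^2- (Z=8), N^3- (Z=7). The strongest nuclear pull (Al^3+) gives the smallest ion.
The complete sequence is Al^3+ < Mg^2+ < Na^+ < F^- < O^2- < N^3-. Na^+ sits at position 3.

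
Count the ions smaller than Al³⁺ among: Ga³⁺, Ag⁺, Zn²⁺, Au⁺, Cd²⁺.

Tabulating Z and e⁻: Al³⁺: 10 e⁻, Z=13, Ga³⁺: 28 e⁻, Z=31, Zn²⁺: 28 e⁻, Z=30, Cd²⁺: 46 e⁻, Z=48, Ag⁺: 46 e⁻, Z=47, Au⁺: 78 e⁻, Z=79. Al³⁺ < Ga³⁺ (same group, 1 shell fewer); Ga³⁺ < Zn²⁺ (both 28 e⁻, Z=31>30); Zn²⁺ < Cd²⁺ (same group, period 4 vs 5); Cd²⁺ < Ag⁺ (both 46 e⁻, Z=48>47); Ag⁺ < Au⁺ (same group, period 5 vs 6).
Relative to Al³⁺, the ions that are smaller are none. So 0 are smaller.

0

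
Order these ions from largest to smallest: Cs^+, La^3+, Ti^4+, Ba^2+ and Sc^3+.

Cs^+ > Ba^2+ > La^3+ > Sc^3+ > Ti^4+

First list Z and electron count for each: Ti^4+ has 18 e⁻ (Z=22), Sc^3+ has 18 e⁻ (Z=21), La^3+ has 54 e⁻ (Z=57), Ba^2+ has 54 e⁻ (Z=56), Cs^+ has 54 e⁻ (Z=55). Ti^4+ < Sc^3+ (isoelectronic, higher Z=22 is smaller); Sc^3+ < La^3+ (same group, period 4 vs 6); La^3+ < Ba^2+ (both 54 e⁻, Z=57>56); Ba^2+ < Cs^+ (isoelectronic, higher Z=56 is smaller).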